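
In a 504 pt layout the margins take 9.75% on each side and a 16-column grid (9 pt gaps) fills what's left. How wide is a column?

16.92 pt

504 × (1 − 2·9.75%) = 504 × 80.5% = 405.72 pt for the columns.
16 columns + 15 gaps: 16c + 15·9 = 405.72.
16c = 405.72 − 135 = 270.72, so c = 16.92 pt.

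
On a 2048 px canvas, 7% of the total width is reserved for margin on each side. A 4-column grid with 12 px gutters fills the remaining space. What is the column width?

431.32 px

Margins: 7% × 2048 = 143.36 px each, so content = 2048 − 286.72 = 1761.28 px.
1761.28 − 3·12 = 1725.28; ÷4 gives c = 431.32 px.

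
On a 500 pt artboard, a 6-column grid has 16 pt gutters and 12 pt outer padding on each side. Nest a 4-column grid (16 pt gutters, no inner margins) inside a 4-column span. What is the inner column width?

Inside the margins: 500 − 24 = 476 pt.
476 − 5·16 = 396; ÷6 gives c = 66 pt.
4 columns plus 3 gutters: 264 + 48 = 312 pt.
Subtracting 3 gutters of 16 leaves 264 for 4 columns, so d = 66 pt.

66 pt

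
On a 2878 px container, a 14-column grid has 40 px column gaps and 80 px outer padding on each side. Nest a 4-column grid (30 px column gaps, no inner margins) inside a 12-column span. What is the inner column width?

558.5 px

Inside the margins: 2878 − 160 = 2718 px.
14 columns + 13 column gaps: 14c + 13·40 = 2718.
14c = 2718 − 520 = 2198, so c = 157 px.
12-column span = 12·157 + 11·40 = 2324 px.
4 columns + 3 column gaps: 4d + 3·30 = 2324.
4d = 2324 − 90 = 2234, so d = 558.5 px.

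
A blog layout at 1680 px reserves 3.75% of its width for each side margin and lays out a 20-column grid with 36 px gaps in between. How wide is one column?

43.5 px

Margins: 3.75% × 1680 = 63 px each, so content = 1680 − 126 = 1554 px.
20c + 19·36 = 1554 → 20c = 870 → c = 43.5 px.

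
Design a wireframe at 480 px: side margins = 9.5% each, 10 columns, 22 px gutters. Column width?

19.08 px

480 × (1 − 2·9.5%) = 480 × 81% = 388.8 px for the columns.
10 columns + 9 gutters: 10c + 9·22 = 388.8.
10c = 388.8 − 198 = 190.8, so c = 19.08 px.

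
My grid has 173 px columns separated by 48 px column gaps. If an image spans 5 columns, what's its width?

1057 px

5-column span = 5·173 + 4·48 = 1057 px.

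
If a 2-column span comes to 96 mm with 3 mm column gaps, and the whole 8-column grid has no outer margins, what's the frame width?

2 columns + 1 column gap: 2c + 1·3 = 96.
2c = 96 − 3 = 93, so c = 46.5 mm.
Total width: 8·46.5 + 7·3 = 393 mm.

393 mm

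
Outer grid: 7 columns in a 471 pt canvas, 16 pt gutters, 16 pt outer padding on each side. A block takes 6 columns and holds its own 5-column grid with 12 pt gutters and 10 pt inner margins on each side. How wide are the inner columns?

61.2 pt

Subtract both margins: 471 − 2·16 = 439 pt.
439 − 6·16 = 343; ÷7 gives c = 49 pt.
Span of 6: 6·49 + 5·16 = 294 + 80 = 374 pt.
Inner content = 374 − 2·10 = 354 pt.
5 columns + 4 gutters: 5d + 4·12 = 354.
5d = 354 − 48 = 306, so d = 61.2 pt.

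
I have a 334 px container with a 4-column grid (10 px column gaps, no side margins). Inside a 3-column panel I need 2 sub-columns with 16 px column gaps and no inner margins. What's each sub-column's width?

116 px

Subtracting 3 column gaps of 10 leaves 304 for 4 columns, so c = 76 px.
3 columns plus 2 column gaps: 228 + 20 = 248 px.
2d + 1·16 = 248 → 2d = 232 → d = 116 px.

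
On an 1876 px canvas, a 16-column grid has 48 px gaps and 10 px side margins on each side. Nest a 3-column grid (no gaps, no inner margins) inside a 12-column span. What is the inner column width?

460 px

Take off 20 px of margins, leaving 1856 px.
16 columns + 15 gaps: 16c + 15·48 = 1856.
16c = 1856 − 720 = 1136, so c = 71 px.
12-column span = 12·71 + 11·48 = 1380 px.
With no gaps, each column is 1380/3 = 460 px.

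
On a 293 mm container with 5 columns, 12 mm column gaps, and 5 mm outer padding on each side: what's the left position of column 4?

182 mm

Inside the margins: 293 − 10 = 283 mm.
283 − 4·12 = 235; ÷5 gives c = 47 mm.
Each column+gutter stride is 59 mm; 3 of them past the 5 mm margin is 5 + 177 = 182 mm.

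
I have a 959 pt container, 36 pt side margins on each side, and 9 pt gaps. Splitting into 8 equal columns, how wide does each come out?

Subtract both margins: 959 − 2·36 = 887 pt.
8c + 7·9 = 887 → 8c = 824 → c = 103 pt.

103 pt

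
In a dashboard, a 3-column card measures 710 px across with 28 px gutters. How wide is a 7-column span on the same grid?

Subtracting 2 gutters of 28 leaves 654 for 3 columns, so c = 218 px.
7-column span = 7·218 + 6·28 = 1694 px.

1694 px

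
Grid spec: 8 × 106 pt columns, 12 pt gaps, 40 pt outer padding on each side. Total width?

Adding margins, columns and gutters: 80 + 848 + 84 = 1012 pt.

1012 pt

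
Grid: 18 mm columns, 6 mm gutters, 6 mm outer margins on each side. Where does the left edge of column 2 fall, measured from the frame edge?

30 mm

Column 2 starts at margin + 1·(column + gutter) = 6 + 1·24 = 30 mm.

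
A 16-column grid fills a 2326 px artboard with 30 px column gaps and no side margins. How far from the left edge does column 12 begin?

16c + 15·30 = 2326 → 16c = 1876 → c = 117.25 px.
Before column 12: 11 columns + 11 column gaps.
Offset = 11·(117.25 + 30) = 11·147.25 = 1619.75 px.

1619.75 px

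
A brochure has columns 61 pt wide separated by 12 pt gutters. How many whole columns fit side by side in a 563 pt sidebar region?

7 columns

Each extra column adds 61 + 12 = 73 pt.
(563 + 12) / 73 = 7.88, so 7 columns fit.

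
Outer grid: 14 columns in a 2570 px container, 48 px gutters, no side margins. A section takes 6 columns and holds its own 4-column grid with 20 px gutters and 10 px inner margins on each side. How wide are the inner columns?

248.5 px

2570 − 13·48 = 1946; ÷14 gives c = 139 px.
Span of 6: 6·139 + 5·48 = 834 + 240 = 1074 px.
Inner content = 1074 − 2·10 = 1054 px.
1054 − 3·20 = 994; ÷4 gives d = 248.5 px.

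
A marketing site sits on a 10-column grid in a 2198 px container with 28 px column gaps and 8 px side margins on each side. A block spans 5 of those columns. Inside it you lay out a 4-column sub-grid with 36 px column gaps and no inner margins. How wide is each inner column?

242.25 px

Outer content = 2198 − 2·8 = 2182 px.
2182 − 9·28 = 1930; ÷10 gives c = 193 px.
5-column span = 5·193 + 4·28 = 1077 px.
4d + 3·36 = 1077 → 4d = 969 → d = 242.25 px.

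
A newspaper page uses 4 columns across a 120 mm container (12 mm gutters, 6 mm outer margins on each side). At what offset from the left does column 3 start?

Inside the margins: 120 − 12 = 108 mm.
Subtracting 3 gutters of 12 leaves 72 for 4 columns, so c = 18 mm.
Column 3 starts at margin + 2·(column + gutter) = 6 + 2·30 = 66 mm.

66 mm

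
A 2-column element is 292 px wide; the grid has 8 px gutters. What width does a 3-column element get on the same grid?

442 px

Subtracting 1 gutter of 8 leaves 284 for 2 columns, so c = 142 px.
3 columns plus 2 gutters: 426 + 16 = 442 px.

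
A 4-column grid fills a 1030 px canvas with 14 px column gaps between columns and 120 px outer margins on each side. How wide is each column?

Subtract both margins: 1030 − 2·120 = 790 px.
4 columns + 3 column gaps: 4c + 3·14 = 790.
4c = 790 − 42 = 748, so c = 187 px.

187 px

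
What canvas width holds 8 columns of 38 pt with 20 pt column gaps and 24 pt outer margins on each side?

492 pt

Total width: 2·24 + 8·38 + 7·20 = 492 pt.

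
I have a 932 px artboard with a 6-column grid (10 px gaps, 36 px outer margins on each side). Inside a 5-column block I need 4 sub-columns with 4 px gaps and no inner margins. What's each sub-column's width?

Inside the margins: 932 − 72 = 860 px.
Subtracting 5 gaps of 10 leaves 810 for 6 columns, so c = 135 px.
5-column span = 5·135 + 4·10 = 715 px.
715 − 3·4 = 703; ÷4 gives d = 175.75 px.

175.75 px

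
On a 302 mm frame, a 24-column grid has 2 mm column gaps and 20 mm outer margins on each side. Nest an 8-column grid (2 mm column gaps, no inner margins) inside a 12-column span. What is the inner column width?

Take off 40 mm of margins, leaving 262 mm.
Subtracting 23 column gaps of 2 leaves 216 for 24 columns, so c = 9 mm.
12-column span = 12·9 + 11·2 = 130 mm.
8 columns + 7 column gaps: 8d + 7·2 = 130.
8d = 130 − 14 = 116, so d = 14.5 mm.

14.5 mm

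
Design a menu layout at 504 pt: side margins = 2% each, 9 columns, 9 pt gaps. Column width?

45.76 pt

504 × (1 − 2·2%) = 504 × 96% = 483.84 pt for the columns.
483.84 − 8·9 = 411.84; ÷9 gives c = 45.76 pt.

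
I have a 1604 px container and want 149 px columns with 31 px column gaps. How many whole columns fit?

9 columns: 9·149 + 8·31 = 1589 px ≤ 1604.
10 columns: 1769 px > 1604. So 9.

9 columns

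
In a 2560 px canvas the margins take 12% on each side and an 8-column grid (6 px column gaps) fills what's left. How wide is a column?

Each margin = 12% of 2560 = 307.2 px; content = 2560 − 2·307.2 = 1945.6 px.
8 columns + 7 column gaps: 8c + 7·6 = 1945.6.
8c = 1945.6 − 42 = 1903.6, so c = 237.95 px.

237.95 px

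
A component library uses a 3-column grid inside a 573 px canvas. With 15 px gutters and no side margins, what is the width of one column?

181 px

Subtracting 2 gutters of 15 leaves 543 for 3 columns, so c = 181 px.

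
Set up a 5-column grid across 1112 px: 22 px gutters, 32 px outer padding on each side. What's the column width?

192 px

Content width = 1112 − 2·32 = 1048 px.
Subtracting 4 gutters of 22 leaves 960 for 5 columns, so c = 192 px.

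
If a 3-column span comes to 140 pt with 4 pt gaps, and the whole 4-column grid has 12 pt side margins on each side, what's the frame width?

212 pt

Subtracting 2 gaps of 4 leaves 132 for 3 columns, so c = 44 pt.
Adding margins, columns and gutters: 24 + 176 + 12 = 212 pt.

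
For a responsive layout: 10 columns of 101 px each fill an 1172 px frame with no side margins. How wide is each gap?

18 px

Columns use 1010 px, leaving 162 px across 9 gaps = 18 px each.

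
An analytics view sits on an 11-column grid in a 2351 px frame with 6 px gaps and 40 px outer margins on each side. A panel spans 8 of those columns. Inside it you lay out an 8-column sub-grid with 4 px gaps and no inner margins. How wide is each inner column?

202.75 px

Subtract both margins: 2351 − 2·40 = 2271 px.
11 columns + 10 gaps: 11c + 10·6 = 2271.
11c = 2271 − 60 = 2211, so c = 201 px.
8 columns plus 7 gaps: 1608 + 42 = 1650 px.
8d + 7·4 = 1650 → 8d = 1622 → d = 202.75 px.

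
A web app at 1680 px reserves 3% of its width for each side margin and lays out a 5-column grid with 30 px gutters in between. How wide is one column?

1680 × (1 − 2·3%) = 1680 × 94% = 1579.2 px for the columns.
5 columns + 4 gutters: 5c + 4·30 = 1579.2.
5c = 1579.2 − 120 = 1459.2, so c = 291.84 px.

291.84 px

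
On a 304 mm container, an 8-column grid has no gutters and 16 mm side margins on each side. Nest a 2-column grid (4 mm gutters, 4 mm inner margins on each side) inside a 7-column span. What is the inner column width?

113 mm

Inside the margins: 304 − 32 = 272 mm.
272 / 8 = 34 mm per column.
With no gutters, 7 columns span 7·34 = 238 mm.
Inner content = 238 − 2·4 = 230 mm.
Subtracting 1 gutter of 4 leaves 226 for 2 columns, so d = 113 mm.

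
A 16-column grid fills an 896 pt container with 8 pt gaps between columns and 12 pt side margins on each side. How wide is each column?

Content width = 896 − 2·12 = 872 pt.
16c + 15·8 = 872 → 16c = 752 → c = 47 pt.

47 pt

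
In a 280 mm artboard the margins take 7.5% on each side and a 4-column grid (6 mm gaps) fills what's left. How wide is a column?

55 mm

Margins: 7.5% × 280 = 21 mm each, so content = 280 − 42 = 238 mm.
4 columns + 3 gaps: 4c + 3·6 = 238.
4c = 238 − 18 = 220, so c = 55 mm.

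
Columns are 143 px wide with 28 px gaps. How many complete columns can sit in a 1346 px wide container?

8 columns: 8·143 + 7·28 = 1340 px ≤ 1346.
9 columns: 1511 px > 1346. So 8.

8 columns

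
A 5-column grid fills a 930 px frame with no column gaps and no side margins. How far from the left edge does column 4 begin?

5c = 930 → c = 186 px.
Each column+gutter stride is 186 px; with no margin, 3 of them is 558 px.

558 px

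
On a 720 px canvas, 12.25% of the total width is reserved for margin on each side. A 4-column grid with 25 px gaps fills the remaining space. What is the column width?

117.15 px

720 × (1 − 2·12.25%) = 720 × 75.5% = 543.6 px for the columns.
4c + 3·25 = 543.6 → 4c = 468.6 → c = 117.15 px.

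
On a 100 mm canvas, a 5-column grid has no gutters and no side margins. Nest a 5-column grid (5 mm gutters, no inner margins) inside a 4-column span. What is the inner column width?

5c = 100 → c = 20 mm.
4-column span = 4·20 = 80 mm.
80 − 4·5 = 60; ÷5 gives d = 12 mm.

12 mm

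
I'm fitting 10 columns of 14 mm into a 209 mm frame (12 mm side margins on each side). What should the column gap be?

5 mm

Inside the margins: 209 − 24 = 185 mm.
Columns use 140 mm, leaving 45 mm across 9 column gaps = 5 mm each.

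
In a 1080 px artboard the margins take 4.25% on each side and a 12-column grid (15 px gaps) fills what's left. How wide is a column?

68.6 px

Margins: 4.25% × 1080 = 45.9 px each, so content = 1080 − 91.8 = 988.2 px.
988.2 − 11·15 = 823.2; ÷12 gives c = 68.6 px.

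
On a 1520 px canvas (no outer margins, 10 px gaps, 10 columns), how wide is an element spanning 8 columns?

1214 px

10 columns + 9 gaps: 10c + 9·10 = 1520.
10c = 1520 − 90 = 1430, so c = 143 px.
8-column span = 8·143 + 7·10 = 1214 px.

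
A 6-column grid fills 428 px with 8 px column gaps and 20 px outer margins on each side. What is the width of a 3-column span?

190 px

Take off 40 px of margins, leaving 388 px.
Subtracting 5 column gaps of 8 leaves 348 for 6 columns, so c = 58 px.
3 columns plus 2 column gaps: 174 + 16 = 190 px.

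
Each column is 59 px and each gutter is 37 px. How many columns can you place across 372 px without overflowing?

4 columns

k columns need k·59 + (k−1)·37 = k·96 − 37.
k·96 − 37 ≤ 372 → k ≤ 409 / 96 ≈ 4.26, so k = 4.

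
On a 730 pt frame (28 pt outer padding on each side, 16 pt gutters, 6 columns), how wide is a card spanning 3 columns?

Inside the margins: 730 − 56 = 674 pt.
674 − 5·16 = 594; ÷6 gives c = 99 pt.
Span of 3: 3·99 + 2·16 = 297 + 32 = 329 pt.

329 pt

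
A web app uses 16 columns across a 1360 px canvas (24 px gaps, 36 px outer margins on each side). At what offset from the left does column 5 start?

364 px

Content = 1360 − 2·36 = 1288 px.
16 columns + 15 gaps: 16c + 15·24 = 1288.
16c = 1288 − 360 = 928, so c = 58 px.
Before column 5: the margin + 4 columns + 4 gaps.
Offset = 36 + 4·(58 + 24) = 36 + 328 = 364 px.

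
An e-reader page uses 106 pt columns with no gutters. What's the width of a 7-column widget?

With no gutters, 7 columns span 7·106 = 742 pt.

742 pt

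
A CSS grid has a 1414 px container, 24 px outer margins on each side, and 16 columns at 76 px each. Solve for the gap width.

10 px

Take off 48 px of margins, leaving 1366 px.
16·76 + 15g = 1366 → 15g = 150 → g = 10 px.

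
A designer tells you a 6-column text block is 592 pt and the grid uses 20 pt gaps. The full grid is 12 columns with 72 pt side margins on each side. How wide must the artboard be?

1348 pt

Subtracting 5 gaps of 20 leaves 492 for 6 columns, so c = 82 pt.
Artboard = 2·72 + 12·82 + 11·20 = 144 + 984 + 220 = 1348 pt.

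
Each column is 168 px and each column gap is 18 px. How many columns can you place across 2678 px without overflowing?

k columns need k·168 + (k−1)·18 = k·186 − 18.
k·186 − 18 ≤ 2678 → k ≤ 2696 / 186 ≈ 14.49, so k = 14.

14 columns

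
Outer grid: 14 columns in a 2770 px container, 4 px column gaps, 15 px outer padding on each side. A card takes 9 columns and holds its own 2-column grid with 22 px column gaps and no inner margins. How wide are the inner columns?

869 px

Subtract both margins: 2770 − 2·15 = 2740 px.
2740 − 13·4 = 2688; ÷14 gives c = 192 px.
9-column span = 9·192 + 8·4 = 1760 px.
Subtracting 1 column gap of 22 leaves 1738 for 2 columns, so d = 869 px.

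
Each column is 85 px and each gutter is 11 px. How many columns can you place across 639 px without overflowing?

6 columns

Each extra column adds 85 + 11 = 96 px.
(639 + 11) / 96 = 6.77, so 6 columns fit.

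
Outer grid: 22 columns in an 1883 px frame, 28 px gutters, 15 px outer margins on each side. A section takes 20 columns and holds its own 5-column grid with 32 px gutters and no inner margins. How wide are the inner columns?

310.8 px

Outer content = 1883 − 2·15 = 1853 px.
1853 − 21·28 = 1265; ÷22 gives c = 57.5 px.
20 columns plus 19 gutters: 1150 + 532 = 1682 px.
Subtracting 4 gutters of 32 leaves 1554 for 5 columns, so d = 310.8 px.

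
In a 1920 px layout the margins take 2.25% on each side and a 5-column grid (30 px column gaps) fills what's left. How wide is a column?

Margins: 2.25% × 1920 = 43.2 px each, so content = 1920 − 86.4 = 1833.6 px.
Subtracting 4 column gaps of 30 leaves 1713.6 for 5 columns, so c = 342.72 px.

342.72 px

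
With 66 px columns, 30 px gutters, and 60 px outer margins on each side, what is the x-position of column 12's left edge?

Before column 12: the margin + 11 columns + 11 gutters.
Offset = 60 + 11·(66 + 30) = 60 + 1056 = 1116 px.

1116 px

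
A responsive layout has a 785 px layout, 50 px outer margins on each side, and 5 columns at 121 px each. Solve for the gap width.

20 px

Take off 100 px of margins, leaving 685 px.
5 columns take 5·121 = 605 px; remaining 80 splits into 4 gaps.
g = 80 / 4 = 20 px.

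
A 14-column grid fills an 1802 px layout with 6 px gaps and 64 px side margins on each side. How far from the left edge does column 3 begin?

Subtract both margins: 1802 − 2·64 = 1674 px.
14 columns + 13 gaps: 14c + 13·6 = 1674.
14c = 1674 − 78 = 1596, so c = 114 px.
Each column+gutter stride is 120 px; 2 of them past the 64 px margin is 64 + 240 = 304 px.

304 px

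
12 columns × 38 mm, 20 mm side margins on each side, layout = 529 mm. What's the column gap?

3 mm

Take off 40 mm of margins, leaving 489 mm.
Columns use 456 mm, leaving 33 mm across 11 column gaps = 3 mm each.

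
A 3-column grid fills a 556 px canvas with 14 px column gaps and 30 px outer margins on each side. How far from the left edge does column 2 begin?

200 px

Take off 60 px of margins, leaving 496 px.
Subtracting 2 column gaps of 14 leaves 468 for 3 columns, so c = 156 px.
Each column+gutter stride is 170 px; 1 of them past the 30 px margin is 30 + 170 = 200 px.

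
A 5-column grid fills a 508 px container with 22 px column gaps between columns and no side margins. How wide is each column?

84 px

5 columns + 4 column gaps: 5c + 4·22 = 508.
5c = 508 − 88 = 420, so c = 84 px.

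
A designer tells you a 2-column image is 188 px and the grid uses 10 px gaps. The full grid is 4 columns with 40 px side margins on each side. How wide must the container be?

Subtracting 1 gap of 10 leaves 178 for 2 columns, so c = 89 px.
Adding margins, columns and gutters: 80 + 356 + 30 = 466 px.

466 px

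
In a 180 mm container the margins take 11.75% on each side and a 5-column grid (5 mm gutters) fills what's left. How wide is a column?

23.54 mm

Each margin = 11.75% of 180 = 21.15 mm; content = 180 − 2·21.15 = 137.7 mm.
5c + 4·5 = 137.7 → 5c = 117.7 → c = 23.54 mm.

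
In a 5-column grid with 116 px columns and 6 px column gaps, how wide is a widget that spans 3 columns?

360 px

Span of 3: 3·116 + 2·6 = 348 + 12 = 360 px.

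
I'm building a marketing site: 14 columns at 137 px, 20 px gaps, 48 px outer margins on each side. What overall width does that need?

Total width: 2·48 + 14·137 + 13·20 = 2274 px.

2274 px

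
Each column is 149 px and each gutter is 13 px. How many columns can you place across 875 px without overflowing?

5 columns

Each extra column adds 149 + 13 = 162 px.
(875 + 13) / 162 = 5.48, so 5 columns fit.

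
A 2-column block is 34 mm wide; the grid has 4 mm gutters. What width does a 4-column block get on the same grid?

Subtracting 1 gutter of 4 leaves 30 for 2 columns, so c = 15 mm.
4-column span = 4·15 + 3·4 = 72 mm.

72 mm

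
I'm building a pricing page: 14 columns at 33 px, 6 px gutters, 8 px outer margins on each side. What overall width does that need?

556 px

Canvas = 2·8 + 14·33 + 13·6 = 16 + 462 + 78 = 556 px.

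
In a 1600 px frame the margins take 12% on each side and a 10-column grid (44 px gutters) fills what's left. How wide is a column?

82 px

1600 × (1 − 2·12%) = 1600 × 76% = 1216 px for the columns.
10c + 9·44 = 1216 → 10c = 820 → c = 82 px.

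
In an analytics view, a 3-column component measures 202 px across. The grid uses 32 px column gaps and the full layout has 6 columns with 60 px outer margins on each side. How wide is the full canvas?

3c + 2·32 = 202 → 3c = 138 → c = 46 px.
Canvas = 2·60 + 6·46 + 5·32 = 120 + 276 + 160 = 556 px.

556 px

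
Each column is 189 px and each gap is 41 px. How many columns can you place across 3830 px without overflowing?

16 columns: 16·189 + 15·41 = 3639 px ≤ 3830.
17 columns: 3869 px > 3830. So 16.

16 columns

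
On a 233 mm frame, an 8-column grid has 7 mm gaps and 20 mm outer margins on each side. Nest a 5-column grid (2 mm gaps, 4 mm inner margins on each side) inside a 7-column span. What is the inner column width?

Take off 40 mm of margins, leaving 193 mm.
Subtracting 7 gaps of 7 leaves 144 for 8 columns, so c = 18 mm.
7-column span = 7·18 + 6·7 = 168 mm.
Inner content = 168 − 2·4 = 160 mm.
Subtracting 4 gaps of 2 leaves 152 for 5 columns, so d = 30.4 mm.

30.4 mm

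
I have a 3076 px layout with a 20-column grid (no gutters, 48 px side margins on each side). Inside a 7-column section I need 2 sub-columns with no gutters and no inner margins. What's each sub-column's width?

521.5 px

Inside the margins: 3076 − 96 = 2980 px.
20c = 2980 → c = 149 px.
7-column span = 7·149 = 1043 px.
With no gutters, each column is 1043/2 = 521.5 px.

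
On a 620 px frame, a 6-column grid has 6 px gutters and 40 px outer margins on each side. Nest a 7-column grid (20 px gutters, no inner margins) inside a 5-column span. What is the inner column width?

Outer content = 620 − 2·40 = 540 px.
6c + 5·6 = 540 → 6c = 510 → c = 85 px.
Span of 5: 5·85 + 4·6 = 425 + 24 = 449 px.
7d + 6·20 = 449 → 7d = 329 → d = 47 px.

47 px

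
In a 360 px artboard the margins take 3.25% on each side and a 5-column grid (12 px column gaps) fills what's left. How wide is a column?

360 × (1 − 2·3.25%) = 360 × 93.5% = 336.6 px for the columns.
Subtracting 4 column gaps of 12 leaves 288.6 for 5 columns, so c = 57.72 px.

57.72 px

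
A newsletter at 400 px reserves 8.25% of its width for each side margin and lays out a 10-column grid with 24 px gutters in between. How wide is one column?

400 × (1 − 2·8.25%) = 400 × 83.5% = 334 px for the columns.
10 columns + 9 gutters: 10c + 9·24 = 334.
10c = 334 − 216 = 118, so c = 11.8 px.

11.8 px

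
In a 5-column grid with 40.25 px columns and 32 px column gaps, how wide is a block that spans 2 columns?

2 columns plus 1 column gap: 80.5 + 32 = 112.5 px.

112.5 px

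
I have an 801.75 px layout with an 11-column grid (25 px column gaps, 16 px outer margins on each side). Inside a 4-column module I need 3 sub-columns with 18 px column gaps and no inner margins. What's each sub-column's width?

Inside the margins: 801.75 − 32 = 769.75 px.
Subtracting 10 column gaps of 25 leaves 519.75 for 11 columns, so c = 47.25 px.
Span of 4: 4·47.25 + 3·25 = 189 + 75 = 264 px.
Subtracting 2 column gaps of 18 leaves 228 for 3 columns, so d = 76 px.

76 px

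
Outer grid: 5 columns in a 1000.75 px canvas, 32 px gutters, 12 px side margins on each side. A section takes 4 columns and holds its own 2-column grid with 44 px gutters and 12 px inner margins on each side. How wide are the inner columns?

353.5 px

Take off 24 px of margins, leaving 976.75 px.
Subtracting 4 gutters of 32 leaves 848.75 for 5 columns, so c = 169.75 px.
4-column span = 4·169.75 + 3·32 = 775 px.
Inner content = 775 − 2·12 = 751 px.
2d + 1·44 = 751 → 2d = 707 → d = 353.5 px.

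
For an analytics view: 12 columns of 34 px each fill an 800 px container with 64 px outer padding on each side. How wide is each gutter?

24 px

Subtract both margins: 800 − 2·64 = 672 px.
12·34 + 11g = 672 → 11g = 264 → g = 24 px.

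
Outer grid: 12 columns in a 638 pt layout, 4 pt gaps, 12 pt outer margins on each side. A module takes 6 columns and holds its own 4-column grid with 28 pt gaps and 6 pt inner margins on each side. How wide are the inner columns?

Subtract both margins: 638 − 2·12 = 614 pt.
12 columns + 11 gaps: 12c + 11·4 = 614.
12c = 614 − 44 = 570, so c = 47.5 pt.
Span of 6: 6·47.5 + 5·4 = 285 + 20 = 305 pt.
Inner content = 305 − 2·6 = 293 pt.
4d + 3·28 = 293 → 4d = 209 → d = 52.25 pt.

52.25 pt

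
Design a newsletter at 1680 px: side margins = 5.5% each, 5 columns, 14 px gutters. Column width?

287.84 px

Margins: 5.5% × 1680 = 92.4 px each, so content = 1680 − 184.8 = 1495.2 px.
1495.2 − 4·14 = 1439.2; ÷5 gives c = 287.84 px.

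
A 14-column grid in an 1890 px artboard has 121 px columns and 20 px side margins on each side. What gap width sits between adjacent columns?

12 px

Take off 40 px of margins, leaving 1850 px.
14·121 + 13g = 1850 → 13g = 156 → g = 12 px.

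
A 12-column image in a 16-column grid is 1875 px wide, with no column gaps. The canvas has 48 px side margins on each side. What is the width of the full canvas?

2596 px

With no column gaps, each column is 1875/12 = 156.25 px.
Total width: 2·48 + 16·156.25 = 2596 px.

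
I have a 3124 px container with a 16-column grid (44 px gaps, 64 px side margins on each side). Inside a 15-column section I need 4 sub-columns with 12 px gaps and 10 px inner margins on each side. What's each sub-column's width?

687.5 px

Outer content = 3124 − 2·64 = 2996 px.
16 columns + 15 gaps: 16c + 15·44 = 2996.
16c = 2996 − 660 = 2336, so c = 146 px.
15 columns plus 14 gaps: 2190 + 616 = 2806 px.
Inner content = 2806 − 2·10 = 2786 px.
Subtracting 3 gaps of 12 leaves 2750 for 4 columns, so d = 687.5 px.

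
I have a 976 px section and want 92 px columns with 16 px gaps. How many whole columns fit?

9 columns

Each extra column adds 92 + 16 = 108 px.
(976 + 16) / 108 = 9.19, so 9 columns fit.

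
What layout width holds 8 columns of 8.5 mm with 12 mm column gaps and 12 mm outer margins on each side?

176 mm

Layout = 2·12 + 8·8.5 + 7·12 = 24 + 68 + 84 = 176 mm.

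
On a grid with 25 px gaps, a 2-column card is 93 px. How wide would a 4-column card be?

211 px

2c + 1·25 = 93 → 2c = 68 → c = 34 px.
4-column span = 4·34 + 3·25 = 211 px.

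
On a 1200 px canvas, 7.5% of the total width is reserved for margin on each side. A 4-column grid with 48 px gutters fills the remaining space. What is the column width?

Each margin = 7.5% of 1200 = 90 px; content = 1200 − 2·90 = 1020 px.
1020 − 3·48 = 876; ÷4 gives c = 219 px.

219 px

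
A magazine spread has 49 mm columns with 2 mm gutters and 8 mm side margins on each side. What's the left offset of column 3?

110 mm

Before column 3: the margin + 2 columns + 2 gutters.
Offset = 8 + 2·(49 + 2) = 8 + 102 = 110 mm.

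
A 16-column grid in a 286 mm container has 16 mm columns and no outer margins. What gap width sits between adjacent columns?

2 mm

16·16 + 15g = 286 → 15g = 30 → g = 2 mm.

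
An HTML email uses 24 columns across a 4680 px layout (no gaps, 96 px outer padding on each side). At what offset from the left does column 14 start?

2527 px

Take off 192 px of margins, leaving 4488 px.
With no gaps, each column is 4488/24 = 187 px.
Before column 14: the margin + 13 columns + 13 gaps.
Offset = 96 + 13·(187 + 0) = 96 + 2431 = 2527 px.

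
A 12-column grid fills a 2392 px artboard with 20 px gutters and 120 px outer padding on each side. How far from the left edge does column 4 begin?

Take off 240 px of margins, leaving 2152 px.
12 columns + 11 gutters: 12c + 11·20 = 2152.
12c = 2152 − 220 = 1932, so c = 161 px.
Each column+gutter stride is 181 px; 3 of them past the 120 px margin is 120 + 543 = 663 px.

663 px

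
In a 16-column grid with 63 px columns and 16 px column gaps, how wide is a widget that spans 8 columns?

8 columns plus 7 column gaps: 504 + 112 = 616 px.

616 px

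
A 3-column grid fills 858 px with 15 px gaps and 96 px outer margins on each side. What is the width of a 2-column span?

439 px

Subtract both margins: 858 − 2·96 = 666 px.
Subtracting 2 gaps of 15 leaves 636 for 3 columns, so c = 212 px.
2 columns plus 1 gap: 424 + 15 = 439 px.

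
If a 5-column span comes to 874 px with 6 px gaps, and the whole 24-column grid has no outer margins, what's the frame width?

4218 px

874 − 4·6 = 850; ÷5 gives c = 170 px.
Total width: 24·170 + 23·6 = 4218 px.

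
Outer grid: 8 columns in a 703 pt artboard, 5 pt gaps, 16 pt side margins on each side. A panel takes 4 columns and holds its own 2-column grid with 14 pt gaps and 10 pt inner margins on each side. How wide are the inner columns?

149.5 pt

Outer content = 703 − 2·16 = 671 pt.
8 columns + 7 gaps: 8c + 7·5 = 671.
8c = 671 − 35 = 636, so c = 79.5 pt.
Span of 4: 4·79.5 + 3·5 = 318 + 15 = 333 pt.
Inner content = 333 − 2·10 = 313 pt.
2 columns + 1 gap: 2d + 1·14 = 313.
2d = 313 − 14 = 299, so d = 149.5 pt.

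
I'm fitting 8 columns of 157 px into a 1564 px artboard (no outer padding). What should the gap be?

Columns use 1256 px, leaving 308 px across 7 gaps = 44 px each.

44 px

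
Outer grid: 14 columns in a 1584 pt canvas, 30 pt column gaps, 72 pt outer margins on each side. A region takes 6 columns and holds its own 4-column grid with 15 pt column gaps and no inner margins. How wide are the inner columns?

138.75 pt

Inside the margins: 1584 − 144 = 1440 pt.
14c + 13·30 = 1440 → 14c = 1050 → c = 75 pt.
Span of 6: 6·75 + 5·30 = 450 + 150 = 600 pt.
4d + 3·15 = 600 → 4d = 555 → d = 138.75 pt.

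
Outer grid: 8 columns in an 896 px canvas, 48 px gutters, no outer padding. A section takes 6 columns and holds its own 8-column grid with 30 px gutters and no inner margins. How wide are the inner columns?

Subtracting 7 gutters of 48 leaves 560 for 8 columns, so c = 70 px.
6-column span = 6·70 + 5·48 = 660 px.
8d + 7·30 = 660 → 8d = 450 → d = 56.25 px.

56.25 px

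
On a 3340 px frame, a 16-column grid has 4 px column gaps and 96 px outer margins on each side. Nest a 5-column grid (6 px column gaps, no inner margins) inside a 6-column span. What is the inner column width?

Take off 192 px of margins, leaving 3148 px.
16c + 15·4 = 3148 → 16c = 3088 → c = 193 px.
6-column span = 6·193 + 5·4 = 1178 px.
5 columns + 4 column gaps: 5d + 4·6 = 1178.
5d = 1178 − 24 = 1154, so d = 230.8 px.

230.8 px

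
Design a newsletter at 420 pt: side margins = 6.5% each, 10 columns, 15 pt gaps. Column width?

23.04 pt

Each margin = 6.5% of 420 = 27.3 pt; content = 420 − 2·27.3 = 365.4 pt.
10 columns + 9 gaps: 10c + 9·15 = 365.4.
10c = 365.4 − 135 = 230.4, so c = 23.04 pt.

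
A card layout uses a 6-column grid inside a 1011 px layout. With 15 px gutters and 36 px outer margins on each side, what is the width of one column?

Subtract both margins: 1011 − 2·36 = 939 px.
6 columns + 5 gutters: 6c + 5·15 = 939.
6c = 939 − 75 = 864, so c = 144 px.

144 px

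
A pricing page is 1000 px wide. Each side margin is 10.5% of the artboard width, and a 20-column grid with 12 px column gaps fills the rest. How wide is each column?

28.1 px

1000 × (1 − 2·10.5%) = 1000 × 79% = 790 px for the columns.
20 columns + 19 column gaps: 20c + 19·12 = 790.
20c = 790 − 228 = 562, so c = 28.1 px.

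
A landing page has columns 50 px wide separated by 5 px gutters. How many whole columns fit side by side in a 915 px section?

16 columns: 16·50 + 15·5 = 875 px ≤ 915.
17 columns: 930 px > 915. So 16.

16 columns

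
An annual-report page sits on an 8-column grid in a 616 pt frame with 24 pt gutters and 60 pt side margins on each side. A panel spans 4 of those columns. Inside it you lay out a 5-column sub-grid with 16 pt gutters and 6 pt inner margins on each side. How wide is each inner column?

32 pt

Outer content = 616 − 2·60 = 496 pt.
496 − 7·24 = 328; ÷8 gives c = 41 pt.
4-column span = 4·41 + 3·24 = 236 pt.
Inner content = 236 − 2·6 = 224 pt.
224 − 4·16 = 160; ÷5 gives d = 32 pt.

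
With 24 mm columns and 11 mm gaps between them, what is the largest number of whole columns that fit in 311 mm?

9 columns

9 columns: 9·24 + 8·11 = 304 mm ≤ 311.
10 columns: 339 mm > 311. So 9.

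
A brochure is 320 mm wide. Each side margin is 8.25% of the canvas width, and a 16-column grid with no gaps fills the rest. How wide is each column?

Each margin = 8.25% of 320 = 26.4 mm; content = 320 − 2·26.4 = 267.2 mm.
16c = 267.2 → c = 16.7 mm.

16.7 mm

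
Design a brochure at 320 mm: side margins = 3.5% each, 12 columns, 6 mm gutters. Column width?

320 × (1 − 2·3.5%) = 320 × 93% = 297.6 mm for the columns.
12 columns + 11 gutters: 12c + 11·6 = 297.6.
12c = 297.6 − 66 = 231.6, so c = 19.3 mm.

19.3 mm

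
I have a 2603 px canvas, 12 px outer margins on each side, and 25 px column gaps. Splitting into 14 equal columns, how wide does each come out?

161 px

Subtract both margins: 2603 − 2·12 = 2579 px.
14c + 13·25 = 2579 → 14c = 2254 → c = 161 px.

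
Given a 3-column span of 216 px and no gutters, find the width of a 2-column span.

144 px

3c = 216 → c = 72 px.
2-column span = 2·72 = 144 px.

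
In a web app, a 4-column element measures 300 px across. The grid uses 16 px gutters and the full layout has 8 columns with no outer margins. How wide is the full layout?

4c + 3·16 = 300 → 4c = 252 → c = 63 px.
Layout = 8·63 + 7·16 = 504 + 112 = 616 px.

616 px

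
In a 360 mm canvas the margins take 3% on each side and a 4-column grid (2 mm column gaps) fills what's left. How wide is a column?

83.1 mm

360 × (1 − 2·3%) = 360 × 94% = 338.4 mm for the columns.
4 columns + 3 column gaps: 4c + 3·2 = 338.4.
4c = 338.4 − 6 = 332.4, so c = 83.1 mm.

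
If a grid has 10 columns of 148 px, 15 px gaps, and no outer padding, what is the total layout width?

1615 px

Total width: 10·148 + 9·15 = 1615 px.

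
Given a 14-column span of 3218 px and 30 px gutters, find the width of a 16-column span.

3682 px

14c + 13·30 = 3218 → 14c = 2828 → c = 202 px.
16-column span = 16·202 + 15·30 = 3682 px.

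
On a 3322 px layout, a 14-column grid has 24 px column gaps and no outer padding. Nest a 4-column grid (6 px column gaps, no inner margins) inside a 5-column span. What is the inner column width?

288.25 px

14c + 13·24 = 3322 → 14c = 3010 → c = 215 px.
5 columns plus 4 column gaps: 1075 + 96 = 1171 px.
Subtracting 3 column gaps of 6 leaves 1153 for 4 columns, so d = 288.25 px.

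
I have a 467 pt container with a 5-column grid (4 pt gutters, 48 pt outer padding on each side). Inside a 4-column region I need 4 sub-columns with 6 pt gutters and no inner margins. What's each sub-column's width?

Inside the margins: 467 − 96 = 371 pt.
5 columns + 4 gutters: 5c + 4·4 = 371.
5c = 371 − 16 = 355, so c = 71 pt.
4 columns plus 3 gutters: 284 + 12 = 296 pt.
296 − 3·6 = 278; ÷4 gives d = 69.5 pt.

69.5 pt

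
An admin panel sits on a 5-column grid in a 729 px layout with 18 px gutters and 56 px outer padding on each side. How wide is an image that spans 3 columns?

363 px

Subtract both margins: 729 − 2·56 = 617 px.
Subtracting 4 gutters of 18 leaves 545 for 5 columns, so c = 109 px.
3 columns plus 2 gutters: 327 + 36 = 363 px.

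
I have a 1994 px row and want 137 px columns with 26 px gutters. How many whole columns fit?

12 columns: 12·137 + 11·26 = 1930 px ≤ 1994.
13 columns: 2093 px > 1994. So 12.

12 columns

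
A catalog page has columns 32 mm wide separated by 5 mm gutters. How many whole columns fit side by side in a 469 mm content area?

k columns need k·32 + (k−1)·5 = k·37 − 5.
k·37 − 5 ≤ 469 → k ≤ 474 / 37 ≈ 12.81, so k = 12.

12 columns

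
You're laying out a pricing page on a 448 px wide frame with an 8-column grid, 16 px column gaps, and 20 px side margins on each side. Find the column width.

Inside the margins: 448 − 40 = 408 px.
8 columns + 7 column gaps: 8c + 7·16 = 408.
8c = 408 − 112 = 296, so c = 37 px.

37 px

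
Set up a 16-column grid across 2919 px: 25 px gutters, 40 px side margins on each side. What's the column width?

154 px

Content width = 2919 − 2·40 = 2839 px.
16c + 15·25 = 2839 → 16c = 2464 → c = 154 px.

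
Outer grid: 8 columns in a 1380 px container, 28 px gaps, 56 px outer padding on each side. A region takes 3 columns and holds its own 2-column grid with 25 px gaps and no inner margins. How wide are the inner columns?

Inside the margins: 1380 − 112 = 1268 px.
1268 − 7·28 = 1072; ÷8 gives c = 134 px.
Span of 3: 3·134 + 2·28 = 402 + 56 = 458 px.
458 − 1·25 = 433; ÷2 gives d = 216.5 px.

216.5 px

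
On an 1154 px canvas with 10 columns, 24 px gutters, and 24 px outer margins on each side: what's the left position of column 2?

Take off 48 px of margins, leaving 1106 px.
1106 − 9·24 = 890; ÷10 gives c = 89 px.
Before column 2: the margin + 1 column + 1 gutter.
Offset = 24 + 1·(89 + 24) = 24 + 113 = 137 px.

137 px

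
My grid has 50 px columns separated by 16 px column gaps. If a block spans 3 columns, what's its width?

Span of 3: 3·50 + 2·16 = 150 + 32 = 182 px.

182 px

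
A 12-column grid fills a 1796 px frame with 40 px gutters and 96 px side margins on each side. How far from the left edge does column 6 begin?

Inside the margins: 1796 − 192 = 1604 px.
Subtracting 11 gutters of 40 leaves 1164 for 12 columns, so c = 97 px.
Before column 6: the margin + 5 columns + 5 gutters.
Offset = 96 + 5·(97 + 40) = 96 + 685 = 781 px.

781 px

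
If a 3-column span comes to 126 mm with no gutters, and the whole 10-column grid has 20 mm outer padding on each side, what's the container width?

With no gutters, each column is 126/3 = 42 mm.
Summing: 40 + 420 = 460 mm.

460 mm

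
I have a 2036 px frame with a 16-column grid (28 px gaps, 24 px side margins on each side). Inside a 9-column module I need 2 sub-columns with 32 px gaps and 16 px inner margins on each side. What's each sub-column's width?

Take off 48 px of margins, leaving 1988 px.
Subtracting 15 gaps of 28 leaves 1568 for 16 columns, so c = 98 px.
9 columns plus 8 gaps: 882 + 224 = 1106 px.
Inner content = 1106 − 2·16 = 1074 px.
2d + 1·32 = 1074 → 2d = 1042 → d = 521 px.

521 px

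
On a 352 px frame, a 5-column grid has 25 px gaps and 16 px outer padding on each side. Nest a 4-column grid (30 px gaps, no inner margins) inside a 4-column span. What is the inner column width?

Subtract both margins: 352 − 2·16 = 320 px.
Subtracting 4 gaps of 25 leaves 220 for 5 columns, so c = 44 px.
4 columns plus 3 gaps: 176 + 75 = 251 px.
4d + 3·30 = 251 → 4d = 161 → d = 40.25 px.

40.25 px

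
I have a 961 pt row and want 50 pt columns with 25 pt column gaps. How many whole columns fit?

13 columns: 13·50 + 12·25 = 950 pt ≤ 961.
14 columns: 1025 pt > 961. So 13.

13 columns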